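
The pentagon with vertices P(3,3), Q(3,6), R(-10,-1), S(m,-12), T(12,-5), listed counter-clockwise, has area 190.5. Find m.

0

The doubled signed area Σ (x_i y_{i+1} − x_{i+1} y_i) is linear in m.
With m=0 it equals 381; the coefficient of m is -4 (from the two edges through S).
So -4·m + 381 = 2·190.5 = 381 ⇒ m = 0.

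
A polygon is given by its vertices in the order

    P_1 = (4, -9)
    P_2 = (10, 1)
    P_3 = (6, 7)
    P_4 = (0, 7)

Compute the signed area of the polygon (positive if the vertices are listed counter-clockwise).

86

Σ = (94) + (64) + (42) + (-28) = 172
Signed area = Σ/2 = 86 (positive ⇒ counter-clockwise traversal).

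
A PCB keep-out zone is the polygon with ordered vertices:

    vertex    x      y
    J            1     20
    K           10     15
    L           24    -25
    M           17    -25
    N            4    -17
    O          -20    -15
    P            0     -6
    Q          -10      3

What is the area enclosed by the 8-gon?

Apply the surveyor's formula: 2A = Σ (x_i·y_{i+1} − x_{i+1}·y_i), indices taken mod 8.
Σ = (-185) + (-610) + (-175) + (-189) + (-400) + (120) + (-60) + (-203) = -1702
Area = |Σ|/2 = 851.

851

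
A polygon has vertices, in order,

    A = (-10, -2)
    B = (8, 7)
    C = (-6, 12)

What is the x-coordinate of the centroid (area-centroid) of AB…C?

-8/3

Apply the shoelace (surveyor's) formula. First the cross-terms c_i = x_i·y_{i+1} − x_{i+1}·y_i:
  -54, 138, 132  ⇒  2A = 216, A = 108.
Then Σ (x_i + x_{i+1})·c_i = -1728, so x̄ = -1728 / (6·108) = -8/3.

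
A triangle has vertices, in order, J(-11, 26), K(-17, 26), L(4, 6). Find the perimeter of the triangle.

60

|JK| = √((-6)² + (0)²) = √36 = 6
|KL| = √((21)² + (-20)²) = √841 = 29
|LJ| = √((-15)² + (20)²) = √625 = 25
Perimeter = 6 + 29 + 25 = 60.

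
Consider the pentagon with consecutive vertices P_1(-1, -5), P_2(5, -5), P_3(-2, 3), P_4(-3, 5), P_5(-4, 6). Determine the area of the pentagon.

31

Apply the shoelace (surveyor's) formula: 2A = Σ (x_i·y_{i+1} − x_{i+1}·y_i), indices taken mod 5.
Σ = (30) + (5) + (-1) + (2) + (26) = 62
Area = |Σ|/2 = 31.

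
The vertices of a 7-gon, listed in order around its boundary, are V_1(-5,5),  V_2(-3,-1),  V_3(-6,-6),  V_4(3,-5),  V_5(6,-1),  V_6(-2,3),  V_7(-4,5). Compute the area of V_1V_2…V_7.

65

Apply the shoelace (surveyor's) formula: 2A = Σ (x_i·y_{i+1} − x_{i+1}·y_i), indices taken mod 7.
Σ = (20) + (12) + (48) + (27) + (16) + (2) + (5) = 130
Area = |Σ|/2 = 65.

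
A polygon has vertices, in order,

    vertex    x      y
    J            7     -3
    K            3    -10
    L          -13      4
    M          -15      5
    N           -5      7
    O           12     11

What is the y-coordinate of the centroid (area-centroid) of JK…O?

485/258

Apply Gauss's area formula. First the cross-terms c_i = x_i·y_{i+1} − x_{i+1}·y_i:
  -61, -118, -5, -80, -139, -113  ⇒  2A = -516, A = -258.
Then Σ (y_i + y_{i+1})·c_i = -2910, so ȳ = -2910 / (6·(-258)) = 485/258.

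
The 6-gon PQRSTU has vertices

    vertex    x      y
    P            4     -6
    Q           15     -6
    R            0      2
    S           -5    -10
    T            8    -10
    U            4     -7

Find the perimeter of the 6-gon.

|PQ| = √((11)² + (0)²) = √121 = 11
|QR| = √((-15)² + (8)²) = √289 = 17
|RS| = √((-5)² + (-12)²) = √169 = 13
|ST| = √((13)² + (0)²) = √169 = 13
|TU| = √((-4)² + (3)²) = √25 = 5
|UP| = √((0)² + (1)²) = √1 = 1
Perimeter = 11 + 17 + 13 + 13 + 5 + 1 = 60.

60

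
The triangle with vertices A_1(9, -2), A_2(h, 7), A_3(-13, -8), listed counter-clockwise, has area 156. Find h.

-10

Write out the shoelace sum; only the two edges meeting at A_2 involve h:
2·Area = [(9·7 − h·(-2)) + (h·(-8) − (-13)·7)] + 98
       = -6·h + 252 = 312
⇒ h = -10.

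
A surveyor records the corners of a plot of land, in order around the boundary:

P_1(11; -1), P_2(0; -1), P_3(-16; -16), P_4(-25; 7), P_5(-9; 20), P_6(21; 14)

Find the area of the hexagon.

Apply Gauss's area formula: 2A = Σ (x_i·y_{i+1} − x_{i+1}·y_i), indices taken mod 6.
Cross-terms: -11, -16, -512, -437, -546, -175  ⇒  Σ = -1697
Area = |Σ|/2 = 848.5.

848.5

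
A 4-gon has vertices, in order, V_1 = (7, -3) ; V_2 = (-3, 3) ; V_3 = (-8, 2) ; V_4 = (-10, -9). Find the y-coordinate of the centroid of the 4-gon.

Apply the shoelace formula. First the cross-terms c_i = x_i·y_{i+1} − x_{i+1}·y_i:
  12, 18, 92, 93  ⇒  2A = 215, A = 107.5.
Then Σ (y_i + y_{i+1})·c_i = -1670, so ȳ = -1670 / (6·107.5) = -334/129.

-334/129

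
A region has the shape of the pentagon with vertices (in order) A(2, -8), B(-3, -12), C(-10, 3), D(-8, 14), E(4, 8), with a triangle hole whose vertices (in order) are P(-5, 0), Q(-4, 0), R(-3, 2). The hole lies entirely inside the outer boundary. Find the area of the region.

Outer boundary:
Σ = (-48) + (-129) + (-116) + (-120) + (-48) = -461
Area = |Σ|/2 = 230.5.
Hole:
Apply the shoelace formula: 2A = Σ (x_i·y_{i+1} − x_{i+1}·y_i), indices taken mod 3.
P→Q: (-5)(0) − (-4)(0) = 0
Q→R: (-4)(2) − (-3)(0) = -8
R→P: (-3)(0) − (-5)(2) = 10
Σ = 2
Area = |Σ|/2 = 1.
Net area = 230.5 − 1 = 229.5.

229.5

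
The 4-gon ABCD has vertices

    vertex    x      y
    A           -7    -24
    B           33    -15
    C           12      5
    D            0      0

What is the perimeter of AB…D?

108

|AB| = √((40)² + (9)²) = √1681 = 41
|BC| = √((-21)² + (20)²) = √841 = 29
|CD| = √((-12)² + (-5)²) = √169 = 13
|DA| = √((-7)² + (-24)²) = √625 = 25
Perimeter = 41 + 29 + 13 + 25 = 108.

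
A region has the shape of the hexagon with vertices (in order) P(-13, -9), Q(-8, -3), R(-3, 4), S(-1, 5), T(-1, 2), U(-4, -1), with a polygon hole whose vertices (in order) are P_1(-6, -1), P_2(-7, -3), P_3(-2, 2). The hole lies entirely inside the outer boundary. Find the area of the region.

22.5

Outer boundary:
Σ = (-33) + (-41) + (-11) + (3) + (9) + (23) = -50
Area = |Σ|/2 = 25.
Hole:
Apply the shoelace formula: 2A = Σ (x_i·y_{i+1} − x_{i+1}·y_i), indices taken mod 3.
Σ = (11) + (-20) + (14) = 5
Area = |Σ|/2 = 2.5.
Net area = 25 − 2.5 = 22.5.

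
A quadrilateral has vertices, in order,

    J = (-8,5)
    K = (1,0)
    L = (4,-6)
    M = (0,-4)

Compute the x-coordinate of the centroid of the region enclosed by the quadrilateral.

-197/177

Apply Gauss's area formula. First the cross-terms c_i = x_i·y_{i+1} − x_{i+1}·y_i:
  -5, -6, -16, -32  ⇒  2A = -59, A = -29.5.
Then Σ (x_i + x_{i+1})·c_i = 197, so x̄ = 197 / (6·(-29.5)) = -197/177.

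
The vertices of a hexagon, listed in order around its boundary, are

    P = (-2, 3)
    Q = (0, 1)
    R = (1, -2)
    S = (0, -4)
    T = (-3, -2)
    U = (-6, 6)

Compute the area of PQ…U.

27.5

Apply the shoelace formula: 2A = Σ (x_i·y_{i+1} − x_{i+1}·y_i), indices taken mod 6.
Σ = (-2) + (-1) + (-4) + (-12) + (-30) + (-6) = -55
Area = |Σ|/2 = 27.5.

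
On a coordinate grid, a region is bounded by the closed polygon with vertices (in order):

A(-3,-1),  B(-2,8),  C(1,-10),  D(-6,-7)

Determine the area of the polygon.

48

Σ = (-26) + (12) + (-67) + (-15) = -96
Area = |Σ|/2 = 48.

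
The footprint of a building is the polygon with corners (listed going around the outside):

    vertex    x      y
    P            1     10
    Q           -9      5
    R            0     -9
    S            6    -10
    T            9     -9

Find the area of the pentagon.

Σ = (95) + (81) + (54) + (36) + (99) = 365
Area = |Σ|/2 = 182.5.

182.5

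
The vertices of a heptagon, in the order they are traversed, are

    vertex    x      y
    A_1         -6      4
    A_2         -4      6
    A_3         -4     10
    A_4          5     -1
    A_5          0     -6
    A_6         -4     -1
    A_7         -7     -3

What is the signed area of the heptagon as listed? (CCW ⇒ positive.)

Σ = (-20) + (-16) + (-46) + (-30) + (-24) + (5) + (-46) = -177
Signed area = Σ/2 = -88.5 (negative ⇒ clockwise traversal).

-88.5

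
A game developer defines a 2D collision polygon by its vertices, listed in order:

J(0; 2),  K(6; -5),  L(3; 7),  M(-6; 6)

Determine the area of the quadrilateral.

46.5

Σ = (-12) + (57) + (60) + (-12) = 93
Area = |Σ|/2 = 46.5.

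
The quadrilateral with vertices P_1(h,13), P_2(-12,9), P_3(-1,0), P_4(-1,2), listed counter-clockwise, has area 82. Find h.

2

The doubled signed area Σ (x_i y_{i+1} − x_{i+1} y_i) is linear in h.
With h=0 it equals 150; the coefficient of h is 7 (from the two edges through P_1).
So 7·h + 150 = 2·82 = 164 ⇒ h = 2.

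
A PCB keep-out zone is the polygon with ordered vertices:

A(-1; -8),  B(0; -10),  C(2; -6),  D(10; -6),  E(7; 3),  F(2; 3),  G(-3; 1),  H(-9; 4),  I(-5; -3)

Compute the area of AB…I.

128.5

Apply Gauss's area formula: 2A = Σ (x_i·y_{i+1} − x_{i+1}·y_i), indices taken mod 9.
Σ = (10) + (20) + (48) + (72) + (15) + (11) + (-3) + (47) + (37) = 257
Area = |Σ|/2 = 128.5.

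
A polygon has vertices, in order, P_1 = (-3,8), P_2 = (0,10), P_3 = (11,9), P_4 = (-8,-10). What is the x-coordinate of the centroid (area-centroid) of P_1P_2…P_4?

25/102

Apply Gauss's area formula. First the cross-terms c_i = x_i·y_{i+1} − x_{i+1}·y_i:
  -30, -110, -38, -94  ⇒  2A = -272, A = -136.
Then Σ (x_i + x_{i+1})·c_i = -200, so x̄ = -200 / (6·(-136)) = 25/102.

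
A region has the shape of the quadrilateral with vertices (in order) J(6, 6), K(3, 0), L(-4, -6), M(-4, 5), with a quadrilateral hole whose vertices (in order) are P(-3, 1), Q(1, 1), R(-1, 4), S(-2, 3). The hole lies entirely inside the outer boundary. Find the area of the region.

60.5

Outer boundary:
Apply the shoelace (surveyor's) formula: 2A = Σ (x_i·y_{i+1} − x_{i+1}·y_i), indices taken mod 4.
J→K: (6)(0) − (3)(6) = -18
K→L: (3)(-6) − (-4)(0) = -18
L→M: (-4)(5) − (-4)(-6) = -44
M→J: (-4)(6) − (6)(5) = -54
Σ = -134
Area = |Σ|/2 = 67.
Hole:
P→Q: (-3)(1) − (1)(1) = -4
Q→R: (1)(4) − (-1)(1) = 5
R→S: (-1)(3) − (-2)(4) = 5
S→P: (-2)(1) − (-3)(3) = 7
Σ = 13
Area = |Σ|/2 = 6.5.
Net area = 67 − 6.5 = 60.5.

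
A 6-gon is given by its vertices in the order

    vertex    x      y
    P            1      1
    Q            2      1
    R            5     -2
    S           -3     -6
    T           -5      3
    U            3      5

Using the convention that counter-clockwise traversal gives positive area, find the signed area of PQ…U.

Cross-terms: -1, -9, -36, -39, -34, -2  ⇒  Σ = -121
Signed area = Σ/2 = -60.5 (negative ⇒ clockwise traversal).

-60.5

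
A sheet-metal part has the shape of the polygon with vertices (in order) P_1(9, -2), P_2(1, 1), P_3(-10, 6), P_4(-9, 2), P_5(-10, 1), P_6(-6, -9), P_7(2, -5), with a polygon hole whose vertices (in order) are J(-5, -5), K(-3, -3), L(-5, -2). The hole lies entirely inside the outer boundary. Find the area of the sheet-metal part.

125.5

Outer boundary:
P_1→P_2: (9)(1) − (1)(-2) = 11
P_2→P_3: (1)(6) − (-10)(1) = 16
P_3→P_4: (-10)(2) − (-9)(6) = 34
P_4→P_5: (-9)(1) − (-10)(2) = 11
P_5→P_6: (-10)(-9) − (-6)(1) = 96
P_6→P_7: (-6)(-5) − (2)(-9) = 48
P_7→P_1: (2)(-2) − (9)(-5) = 41
Σ = 257
Area = |Σ|/2 = 128.5.
Hole:
Apply the shoelace formula: 2A = Σ (x_i·y_{i+1} − x_{i+1}·y_i), indices taken mod 3.
Cross-terms: 0, -9, 15  ⇒  Σ = 6
Area = |Σ|/2 = 3.
Net area = 128.5 − 3 = 125.5.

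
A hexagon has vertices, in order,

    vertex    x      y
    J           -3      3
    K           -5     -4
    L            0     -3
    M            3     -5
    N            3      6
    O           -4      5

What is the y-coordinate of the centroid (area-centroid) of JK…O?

47/63

Apply the shoelace (surveyor's) formula. First the cross-terms c_i = x_i·y_{i+1} − x_{i+1}·y_i:
  27, 15, 9, 33, 39, 3  ⇒  2A = 126, A = 63.
Then Σ (y_i + y_{i+1})·c_i = 282, so ȳ = 282 / (6·63) = 47/63.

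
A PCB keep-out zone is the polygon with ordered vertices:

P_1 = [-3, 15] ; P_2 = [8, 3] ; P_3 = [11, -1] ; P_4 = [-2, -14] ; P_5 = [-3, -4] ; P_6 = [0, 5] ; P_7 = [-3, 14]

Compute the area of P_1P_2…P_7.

181.5

Σ = (-129) + (-41) + (-156) + (-34) + (-15) + (15) + (-3) = -363
Area = |Σ|/2 = 181.5.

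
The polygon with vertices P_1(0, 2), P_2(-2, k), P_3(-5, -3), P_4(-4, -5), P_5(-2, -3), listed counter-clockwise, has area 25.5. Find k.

6

Write out the shoelace sum; only the two edges meeting at P_2 involve k:
2·Area = [(0·k − (-2)·2) + ((-2)·(-3) − (-5)·k)] + 11
       = 5·k + 21 = 51
⇒ k = 6.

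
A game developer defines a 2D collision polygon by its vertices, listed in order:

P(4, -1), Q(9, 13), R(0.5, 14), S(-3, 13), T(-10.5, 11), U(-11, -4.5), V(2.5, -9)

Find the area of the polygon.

Σ = (61) + (119.5) + (48.5) + (103.5) + (168.25) + (110.25) + (33.5) = 644.5
Area = |Σ|/2 = 322.25.

322.25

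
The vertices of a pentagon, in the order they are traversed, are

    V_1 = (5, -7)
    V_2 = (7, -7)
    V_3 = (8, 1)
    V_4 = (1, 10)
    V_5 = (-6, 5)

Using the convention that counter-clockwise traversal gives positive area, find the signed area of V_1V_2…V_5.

Apply Gauss's area formula: 2A = Σ (x_i·y_{i+1} − x_{i+1}·y_i), indices taken mod 5.
V_1→V_2: (5)(-7) − (7)(-7) = 14
V_2→V_3: (7)(1) − (8)(-7) = 63
V_3→V_4: (8)(10) − (1)(1) = 79
V_4→V_5: (1)(5) − (-6)(10) = 65
V_5→V_1: (-6)(-7) − (5)(5) = 17
Σ = 238
Signed area = Σ/2 = 119 (positive ⇒ counter-clockwise traversal).

119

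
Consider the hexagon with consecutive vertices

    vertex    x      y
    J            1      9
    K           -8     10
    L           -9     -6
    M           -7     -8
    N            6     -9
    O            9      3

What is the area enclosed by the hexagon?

Apply Gauss's area formula: 2A = Σ (x_i·y_{i+1} − x_{i+1}·y_i), indices taken mod 6.
Cross-terms: 82, 138, 30, 111, 99, 78  ⇒  Σ = 538
Area = |Σ|/2 = 269.

269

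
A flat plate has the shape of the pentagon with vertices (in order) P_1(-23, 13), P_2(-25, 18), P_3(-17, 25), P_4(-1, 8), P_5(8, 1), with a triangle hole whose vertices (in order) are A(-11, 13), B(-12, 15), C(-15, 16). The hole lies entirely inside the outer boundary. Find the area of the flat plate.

Outer boundary:
Apply the shoelace (surveyor's) formula: 2A = Σ (x_i·y_{i+1} − x_{i+1}·y_i), indices taken mod 5.
Σ = (-89) + (-319) + (-111) + (-65) + (127) = -457
Area = |Σ|/2 = 228.5.
Hole:
Apply the shoelace (surveyor's) formula: 2A = Σ (x_i·y_{i+1} − x_{i+1}·y_i), indices taken mod 3.
Σ = (-9) + (33) + (-19) = 5
Area = |Σ|/2 = 2.5.
Net area = 228.5 − 2.5 = 226.

226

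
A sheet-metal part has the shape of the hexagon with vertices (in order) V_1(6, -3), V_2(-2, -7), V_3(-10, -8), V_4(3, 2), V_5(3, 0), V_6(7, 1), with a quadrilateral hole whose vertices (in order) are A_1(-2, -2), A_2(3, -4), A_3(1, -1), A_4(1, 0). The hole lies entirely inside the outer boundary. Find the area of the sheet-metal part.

57

Outer boundary:
Apply the surveyor's formula: 2A = Σ (x_i·y_{i+1} − x_{i+1}·y_i), indices taken mod 6.
Cross-terms: -48, -54, 4, -6, 3, -27  ⇒  Σ = -128
Area = |Σ|/2 = 64.
Hole:
Apply the shoelace (surveyor's) formula: 2A = Σ (x_i·y_{i+1} − x_{i+1}·y_i), indices taken mod 4.
Cross-terms: 14, 1, 1, -2  ⇒  Σ = 14
Area = |Σ|/2 = 7.
Net area = 64 − 7 = 57.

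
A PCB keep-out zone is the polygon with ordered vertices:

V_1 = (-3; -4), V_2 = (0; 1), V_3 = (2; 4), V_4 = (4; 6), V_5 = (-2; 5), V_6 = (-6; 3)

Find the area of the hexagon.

Apply the shoelace (surveyor's) formula: 2A = Σ (x_i·y_{i+1} − x_{i+1}·y_i), indices taken mod 6.
Σ = (-3) + (-2) + (-4) + (32) + (24) + (33) = 80
Area = |Σ|/2 = 40.

40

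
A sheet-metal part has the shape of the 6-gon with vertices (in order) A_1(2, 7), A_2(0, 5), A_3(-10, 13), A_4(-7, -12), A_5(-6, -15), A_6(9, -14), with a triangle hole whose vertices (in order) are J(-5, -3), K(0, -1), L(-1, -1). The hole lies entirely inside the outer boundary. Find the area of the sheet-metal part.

Outer boundary:
Apply the shoelace (surveyor's) formula: 2A = Σ (x_i·y_{i+1} − x_{i+1}·y_i), indices taken mod 6.
Cross-terms: 10, 50, 211, 33, 219, 91  ⇒  Σ = 614
Area = |Σ|/2 = 307.
Hole:
Apply the shoelace (surveyor's) formula: 2A = Σ (x_i·y_{i+1} − x_{i+1}·y_i), indices taken mod 3.
Σ = (5) + (-1) + (-2) = 2
Area = |Σ|/2 = 1.
Net area = 307 − 1 = 306.

306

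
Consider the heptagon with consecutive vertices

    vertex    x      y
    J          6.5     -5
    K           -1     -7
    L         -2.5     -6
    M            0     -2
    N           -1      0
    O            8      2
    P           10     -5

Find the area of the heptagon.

Apply the shoelace (surveyor's) formula: 2A = Σ (x_i·y_{i+1} − x_{i+1}·y_i), indices taken mod 7.
Cross-terms: -50.5, -11.5, 5, -2, -2, -60, -17.5  ⇒  Σ = -138.5
Area = |Σ|/2 = 69.25.

69.25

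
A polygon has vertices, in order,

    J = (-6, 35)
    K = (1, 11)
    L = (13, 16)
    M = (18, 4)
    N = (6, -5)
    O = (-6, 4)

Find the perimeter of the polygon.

|JK| = √((7)² + (-24)²) = √625 = 25
|KL| = √((12)² + (5)²) = √169 = 13
|LM| = √((5)² + (-12)²) = √169 = 13
|MN| = √((-12)² + (-9)²) = √225 = 15
|NO| = √((-12)² + (9)²) = √225 = 15
|OJ| = √((0)² + (31)²) = √961 = 31
Perimeter = 25 + 13 + 13 + 15 + 15 + 31 = 112.

112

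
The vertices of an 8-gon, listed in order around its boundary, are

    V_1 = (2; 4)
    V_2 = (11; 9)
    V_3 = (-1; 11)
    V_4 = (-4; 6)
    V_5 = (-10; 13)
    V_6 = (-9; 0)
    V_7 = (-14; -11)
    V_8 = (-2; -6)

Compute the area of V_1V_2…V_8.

216

Apply the surveyor's formula: 2A = Σ (x_i·y_{i+1} − x_{i+1}·y_i), indices taken mod 8.
Σ = (-26) + (130) + (38) + (8) + (117) + (99) + (62) + (4) = 432
Area = |Σ|/2 = 216.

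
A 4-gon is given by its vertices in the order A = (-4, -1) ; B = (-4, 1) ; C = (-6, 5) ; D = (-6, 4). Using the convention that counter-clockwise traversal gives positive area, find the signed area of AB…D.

3

Apply the shoelace formula: 2A = Σ (x_i·y_{i+1} − x_{i+1}·y_i), indices taken mod 4.
Cross-terms: -8, -14, 6, 22  ⇒  Σ = 6
Signed area = Σ/2 = 3 (positive ⇒ counter-clockwise traversal).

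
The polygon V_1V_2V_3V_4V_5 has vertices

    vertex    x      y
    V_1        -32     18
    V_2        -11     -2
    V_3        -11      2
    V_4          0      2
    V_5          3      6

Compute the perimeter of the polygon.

86

|V_1V_2| = √((21)² + (-20)²) = √841 = 29
|V_2V_3| = √((0)² + (4)²) = √16 = 4
|V_3V_4| = √((11)² + (0)²) = √121 = 11
|V_4V_5| = √((3)² + (4)²) = √25 = 5
|V_5V_1| = √((-35)² + (12)²) = √1369 = 37
Perimeter = 29 + 4 + 11 + 5 + 37 = 86.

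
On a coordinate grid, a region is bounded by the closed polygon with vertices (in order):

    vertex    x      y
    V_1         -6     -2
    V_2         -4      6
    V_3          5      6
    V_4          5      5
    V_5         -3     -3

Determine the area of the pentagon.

57.5

Apply the surveyor's formula: 2A = Σ (x_i·y_{i+1} − x_{i+1}·y_i), indices taken mod 5.
Cross-terms: -44, -54, -5, 0, -12  ⇒  Σ = -115
Area = |Σ|/2 = 57.5.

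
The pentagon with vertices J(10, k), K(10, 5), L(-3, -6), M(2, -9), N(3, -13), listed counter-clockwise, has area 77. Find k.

3

The doubled signed area Σ (x_i y_{i+1} − x_{i+1} y_i) is linear in k.
With k=0 it equals 175; the coefficient of k is -7 (from the two edges through J).
So -7·k + 175 = 2·77 = 154 ⇒ k = 3.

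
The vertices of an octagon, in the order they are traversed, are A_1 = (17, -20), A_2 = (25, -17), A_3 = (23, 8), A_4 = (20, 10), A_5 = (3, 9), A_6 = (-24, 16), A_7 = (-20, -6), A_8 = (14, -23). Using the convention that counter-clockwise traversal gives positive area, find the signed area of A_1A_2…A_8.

Σ = (211) + (591) + (70) + (150) + (264) + (464) + (544) + (111) = 2405
Signed area = Σ/2 = 1202.5 (positive ⇒ counter-clockwise traversal).

1202.5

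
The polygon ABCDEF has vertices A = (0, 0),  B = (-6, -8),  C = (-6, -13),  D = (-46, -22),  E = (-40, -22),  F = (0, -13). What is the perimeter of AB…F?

116

|AB| = √((-6)² + (-8)²) = √100 = 10
|BC| = √((0)² + (-5)²) = √25 = 5
|CD| = √((-40)² + (-9)²) = √1681 = 41
|DE| = √((6)² + (0)²) = √36 = 6
|EF| = √((40)² + (9)²) = √1681 = 41
|FA| = √((0)² + (13)²) = √169 = 13
Perimeter = 10 + 5 + 41 + 6 + 41 + 13 = 116.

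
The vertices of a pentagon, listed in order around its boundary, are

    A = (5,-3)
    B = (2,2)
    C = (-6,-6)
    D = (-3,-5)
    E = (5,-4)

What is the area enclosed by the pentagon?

35

Apply Gauss's area formula: 2A = Σ (x_i·y_{i+1} − x_{i+1}·y_i), indices taken mod 5.
A→B: (5)(2) − (2)(-3) = 16
B→C: (2)(-6) − (-6)(2) = 0
C→D: (-6)(-5) − (-3)(-6) = 12
D→E: (-3)(-4) − (5)(-5) = 37
E→A: (5)(-3) − (5)(-4) = 5
Σ = 70
Area = |Σ|/2 = 35.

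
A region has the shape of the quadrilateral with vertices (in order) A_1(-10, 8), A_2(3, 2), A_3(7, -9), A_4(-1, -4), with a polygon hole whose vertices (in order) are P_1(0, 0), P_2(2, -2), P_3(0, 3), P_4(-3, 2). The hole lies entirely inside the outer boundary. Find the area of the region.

Outer boundary:
Σ = (-44) + (-41) + (-37) + (-48) = -170
Area = |Σ|/2 = 85.
Hole:
Apply Gauss's area formula: 2A = Σ (x_i·y_{i+1} − x_{i+1}·y_i), indices taken mod 4.
P_1→P_2: (0)(-2) − (2)(0) = 0
P_2→P_3: (2)(3) − (0)(-2) = 6
P_3→P_4: (0)(2) − (-3)(3) = 9
P_4→P_1: (-3)(0) − (0)(2) = 0
Σ = 15
Area = |Σ|/2 = 7.5.
Net area = 85 − 7.5 = 77.5.

77.5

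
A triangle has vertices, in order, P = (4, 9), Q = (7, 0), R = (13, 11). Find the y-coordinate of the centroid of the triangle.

Apply the surveyor's formula. First the cross-terms c_i = x_i·y_{i+1} − x_{i+1}·y_i:
  -63, 77, 73  ⇒  2A = 87, A = 43.5.
Then Σ (y_i + y_{i+1})·c_i = 1740, so ȳ = 1740 / (6·43.5) = 20/3.

20/3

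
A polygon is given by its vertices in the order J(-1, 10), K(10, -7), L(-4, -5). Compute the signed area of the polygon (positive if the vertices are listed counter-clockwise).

Σ = (-93) + (-78) + (-45) = -216
Signed area = Σ/2 = -108 (negative ⇒ clockwise traversal).

-108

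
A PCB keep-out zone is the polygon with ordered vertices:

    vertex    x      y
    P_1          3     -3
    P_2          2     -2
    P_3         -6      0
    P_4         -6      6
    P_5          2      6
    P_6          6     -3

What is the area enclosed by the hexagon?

Apply the shoelace formula: 2A = Σ (x_i·y_{i+1} − x_{i+1}·y_i), indices taken mod 6.
Cross-terms: 0, -12, -36, -48, -42, -9  ⇒  Σ = -147
Area = |Σ|/2 = 73.5.

73.5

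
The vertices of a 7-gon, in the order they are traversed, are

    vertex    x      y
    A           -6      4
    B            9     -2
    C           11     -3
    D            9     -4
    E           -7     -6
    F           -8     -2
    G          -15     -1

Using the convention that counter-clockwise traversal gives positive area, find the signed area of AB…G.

-125

Apply Gauss's area formula: 2A = Σ (x_i·y_{i+1} − x_{i+1}·y_i), indices taken mod 7.
Σ = (-24) + (-5) + (-17) + (-82) + (-34) + (-22) + (-66) = -250
Signed area = Σ/2 = -125 (negative ⇒ clockwise traversal).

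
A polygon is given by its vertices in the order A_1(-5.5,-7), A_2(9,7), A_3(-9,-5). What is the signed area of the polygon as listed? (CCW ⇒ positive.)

39

Σ = (24.5) + (18) + (35.5) = 78
Signed area = Σ/2 = 39 (positive ⇒ counter-clockwise traversal).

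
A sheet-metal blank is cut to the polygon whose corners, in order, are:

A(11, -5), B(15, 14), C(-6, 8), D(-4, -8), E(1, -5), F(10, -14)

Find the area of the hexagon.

340.5

Cross-terms: 229, 204, 80, 28, 36, 104  ⇒  Σ = 681
Area = |Σ|/2 = 340.5.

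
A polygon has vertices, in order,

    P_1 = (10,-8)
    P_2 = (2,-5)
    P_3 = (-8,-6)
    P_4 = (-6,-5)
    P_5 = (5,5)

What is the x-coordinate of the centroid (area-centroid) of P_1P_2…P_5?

499/177

Apply the shoelace formula. First the cross-terms c_i = x_i·y_{i+1} − x_{i+1}·y_i:
  -34, -52, 4, -5, -90  ⇒  2A = -177, A = -88.5.
Then Σ (x_i + x_{i+1})·c_i = -1497, so x̄ = -1497 / (6·(-88.5)) = 499/177.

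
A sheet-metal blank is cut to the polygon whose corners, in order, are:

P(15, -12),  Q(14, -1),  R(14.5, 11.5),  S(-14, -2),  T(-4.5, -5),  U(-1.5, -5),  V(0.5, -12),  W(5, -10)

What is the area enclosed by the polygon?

351

P→Q: (15)(-1) − (14)(-12) = 153
Q→R: (14)(11.5) − (14.5)(-1) = 175.5
R→S: (14.5)(-2) − (-14)(11.5) = 132
S→T: (-14)(-5) − (-4.5)(-2) = 61
T→U: (-4.5)(-5) − (-1.5)(-5) = 15
U→V: (-1.5)(-12) − (0.5)(-5) = 20.5
V→W: (0.5)(-10) − (5)(-12) = 55
W→P: (5)(-12) − (15)(-10) = 90
Σ = 702
Area = |Σ|/2 = 351.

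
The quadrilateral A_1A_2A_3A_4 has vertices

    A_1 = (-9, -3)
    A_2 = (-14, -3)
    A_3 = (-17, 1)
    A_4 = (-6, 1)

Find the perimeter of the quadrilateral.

26

|A_1A_2| = √((-5)² + (0)²) = √25 = 5
|A_2A_3| = √((-3)² + (4)²) = √25 = 5
|A_3A_4| = √((11)² + (0)²) = √121 = 11
|A_4A_1| = √((-3)² + (-4)²) = √25 = 5
Perimeter = 5 + 5 + 11 + 5 = 26.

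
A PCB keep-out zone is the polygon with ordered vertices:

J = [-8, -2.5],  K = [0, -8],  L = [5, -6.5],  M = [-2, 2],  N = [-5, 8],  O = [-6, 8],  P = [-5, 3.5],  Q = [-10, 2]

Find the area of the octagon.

Apply Gauss's area formula: 2A = Σ (x_i·y_{i+1} − x_{i+1}·y_i), indices taken mod 8.
Cross-terms: 64, 40, -3, -6, 8, 19, 25, 41  ⇒  Σ = 188
Area = |Σ|/2 = 94.

94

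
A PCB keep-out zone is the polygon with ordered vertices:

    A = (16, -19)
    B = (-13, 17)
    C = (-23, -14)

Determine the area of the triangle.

Apply the surveyor's formula: 2A = Σ (x_i·y_{i+1} − x_{i+1}·y_i), indices taken mod 3.
Σ = (25) + (573) + (661) = 1259
Area = |Σ|/2 = 629.5.

629.5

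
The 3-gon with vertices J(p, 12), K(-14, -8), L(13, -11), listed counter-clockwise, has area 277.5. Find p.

Write out the shoelace sum; only the two edges meeting at J involve p:
2·Area = [(13·12 − p·(-11)) + (p·(-8) − (-14)·12)] + 258
       = 3·p + 582 = 555
⇒ p = -9.

-9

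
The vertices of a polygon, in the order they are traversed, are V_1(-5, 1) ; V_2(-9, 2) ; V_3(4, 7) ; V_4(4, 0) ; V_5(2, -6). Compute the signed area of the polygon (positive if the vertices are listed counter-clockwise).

Apply the surveyor's formula: 2A = Σ (x_i·y_{i+1} − x_{i+1}·y_i), indices taken mod 5.
Cross-terms: -1, -71, -28, -24, -28  ⇒  Σ = -152
Signed area = Σ/2 = -76 (negative ⇒ clockwise traversal).

-76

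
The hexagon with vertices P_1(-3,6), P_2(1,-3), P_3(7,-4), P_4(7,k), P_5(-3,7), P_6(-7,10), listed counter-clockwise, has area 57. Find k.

1

Write out the shoelace sum; only the two edges meeting at P_4 involve k:
2·Area = [(7·k − 7·(-4)) + (7·7 − (-3)·k)] + 27
       = 10·k + 104 = 114
⇒ k = 1.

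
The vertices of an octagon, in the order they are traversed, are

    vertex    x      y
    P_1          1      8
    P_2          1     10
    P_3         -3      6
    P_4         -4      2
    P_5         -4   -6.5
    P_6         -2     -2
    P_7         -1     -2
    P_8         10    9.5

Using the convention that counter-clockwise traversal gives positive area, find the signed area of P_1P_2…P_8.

Cross-terms: 2, 36, 18, 34, -5, 2, 10.5, 70.5  ⇒  Σ = 168
Signed area = Σ/2 = 84 (positive ⇒ counter-clockwise traversal).

84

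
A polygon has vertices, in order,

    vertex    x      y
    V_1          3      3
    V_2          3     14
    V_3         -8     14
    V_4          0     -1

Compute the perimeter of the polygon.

44

|V_1V_2| = √((0)² + (11)²) = √121 = 11
|V_2V_3| = √((-11)² + (0)²) = √121 = 11
|V_3V_4| = √((8)² + (-15)²) = √289 = 17
|V_4V_1| = √((3)² + (4)²) = √25 = 5
Perimeter = 11 + 11 + 17 + 5 = 44.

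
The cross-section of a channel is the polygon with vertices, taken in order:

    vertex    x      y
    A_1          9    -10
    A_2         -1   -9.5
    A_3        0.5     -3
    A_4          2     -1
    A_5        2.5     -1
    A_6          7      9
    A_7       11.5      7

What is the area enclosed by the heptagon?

Apply the shoelace formula: 2A = Σ (x_i·y_{i+1} − x_{i+1}·y_i), indices taken mod 7.
Σ = (-95.5) + (7.75) + (5.5) + (0.5) + (29.5) + (-54.5) + (-178) = -284.75
Area = |Σ|/2 = 142.375.

142.375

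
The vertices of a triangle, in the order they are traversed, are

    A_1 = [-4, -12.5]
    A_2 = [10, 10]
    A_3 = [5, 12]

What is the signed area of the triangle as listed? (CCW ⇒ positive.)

70.25

Apply the shoelace formula: 2A = Σ (x_i·y_{i+1} − x_{i+1}·y_i), indices taken mod 3.
Σ = (85) + (70) + (-14.5) = 140.5
Signed area = Σ/2 = 70.25 (positive ⇒ counter-clockwise traversal).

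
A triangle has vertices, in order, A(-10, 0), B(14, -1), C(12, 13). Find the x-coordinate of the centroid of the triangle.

Apply the surveyor's formula. First the cross-terms c_i = x_i·y_{i+1} − x_{i+1}·y_i:
  10, 194, 130  ⇒  2A = 334, A = 167.
Then Σ (x_i + x_{i+1})·c_i = 5344, so x̄ = 5344 / (6·167) = 16/3.

16/3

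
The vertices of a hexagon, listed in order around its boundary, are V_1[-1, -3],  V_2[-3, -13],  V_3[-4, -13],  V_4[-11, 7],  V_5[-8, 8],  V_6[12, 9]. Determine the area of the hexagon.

Apply Gauss's area formula: 2A = Σ (x_i·y_{i+1} − x_{i+1}·y_i), indices taken mod 6.
Σ = (4) + (-13) + (-171) + (-32) + (-168) + (-27) = -407
Area = |Σ|/2 = 203.5.

203.5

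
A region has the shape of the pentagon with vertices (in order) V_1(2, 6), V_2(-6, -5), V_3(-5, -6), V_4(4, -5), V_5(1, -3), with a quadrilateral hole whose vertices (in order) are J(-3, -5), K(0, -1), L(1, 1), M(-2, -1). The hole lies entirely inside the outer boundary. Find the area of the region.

39.5

Outer boundary:
Σ = (26) + (11) + (49) + (-7) + (12) = 91
Area = |Σ|/2 = 45.5.
Hole:
Σ = (3) + (1) + (1) + (7) = 12
Area = |Σ|/2 = 6.
Net area = 45.5 − 6 = 39.5.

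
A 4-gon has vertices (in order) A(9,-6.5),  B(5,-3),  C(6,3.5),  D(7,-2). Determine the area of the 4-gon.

Apply the surveyor's formula: 2A = Σ (x_i·y_{i+1} − x_{i+1}·y_i), indices taken mod 4.
A→B: (9)(-3) − (5)(-6.5) = 5.5
B→C: (5)(3.5) − (6)(-3) = 35.5
C→D: (6)(-2) − (7)(3.5) = -36.5
D→A: (7)(-6.5) − (9)(-2) = -27.5
Σ = -23
Area = |Σ|/2 = 11.5.

11.5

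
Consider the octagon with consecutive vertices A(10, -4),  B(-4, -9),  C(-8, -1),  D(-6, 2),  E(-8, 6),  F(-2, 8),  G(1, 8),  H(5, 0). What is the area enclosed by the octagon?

A→B: (10)(-9) − (-4)(-4) = -106
B→C: (-4)(-1) − (-8)(-9) = -68
C→D: (-8)(2) − (-6)(-1) = -22
D→E: (-6)(6) − (-8)(2) = -20
E→F: (-8)(8) − (-2)(6) = -52
F→G: (-2)(8) − (1)(8) = -24
G→H: (1)(0) − (5)(8) = -40
H→A: (5)(-4) − (10)(0) = -20
Σ = -352
Area = |Σ|/2 = 176.

176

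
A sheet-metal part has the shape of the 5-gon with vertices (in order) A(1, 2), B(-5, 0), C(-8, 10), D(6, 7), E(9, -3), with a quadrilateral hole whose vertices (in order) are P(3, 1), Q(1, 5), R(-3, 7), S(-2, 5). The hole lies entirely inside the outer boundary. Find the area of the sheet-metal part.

Outer boundary:
Apply the surveyor's formula: 2A = Σ (x_i·y_{i+1} − x_{i+1}·y_i), indices taken mod 5.
Σ = (10) + (-50) + (-116) + (-81) + (21) = -216
Area = |Σ|/2 = 108.
Hole:
Apply the shoelace formula: 2A = Σ (x_i·y_{i+1} − x_{i+1}·y_i), indices taken mod 4.
Cross-terms: 14, 22, -1, -17  ⇒  Σ = 18
Area = |Σ|/2 = 9.
Net area = 108 − 9 = 99.

99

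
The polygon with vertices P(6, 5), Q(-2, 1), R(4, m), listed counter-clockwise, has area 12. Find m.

Write out the shoelace sum; only the two edges meeting at R involve m:
2·Area = [((-2)·m − 4·1) + (4·5 − 6·m)] + 16
       = -8·m + 32 = 24
⇒ m = 1.

1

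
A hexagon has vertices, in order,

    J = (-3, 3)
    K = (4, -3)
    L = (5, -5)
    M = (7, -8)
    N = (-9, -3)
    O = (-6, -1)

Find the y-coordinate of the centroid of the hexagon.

-2.75

Apply the shoelace formula. First the cross-terms c_i = x_i·y_{i+1} − x_{i+1}·y_i:
  -3, -5, -5, -93, -9, -21  ⇒  2A = -136, A = -68.
Then Σ (y_i + y_{i+1})·c_i = 1122, so ȳ = 1122 / (6·(-68)) = -2.75.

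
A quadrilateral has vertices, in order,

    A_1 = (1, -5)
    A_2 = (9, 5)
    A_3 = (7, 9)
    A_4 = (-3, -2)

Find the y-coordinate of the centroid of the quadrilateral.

Apply Gauss's area formula. First the cross-terms c_i = x_i·y_{i+1} − x_{i+1}·y_i:
  50, 46, 13, 17  ⇒  2A = 126, A = 63.
Then Σ (y_i + y_{i+1})·c_i = 616, so ȳ = 616 / (6·63) = 44/27.

44/27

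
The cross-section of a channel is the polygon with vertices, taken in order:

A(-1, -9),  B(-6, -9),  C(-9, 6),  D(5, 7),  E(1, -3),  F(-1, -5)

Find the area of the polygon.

140.5

Σ = (-45) + (-117) + (-93) + (-22) + (-8) + (4) = -281
Area = |Σ|/2 = 140.5.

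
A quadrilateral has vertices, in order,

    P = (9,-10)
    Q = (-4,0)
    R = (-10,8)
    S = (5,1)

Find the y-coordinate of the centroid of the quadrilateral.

Apply Gauss's area formula. First the cross-terms c_i = x_i·y_{i+1} − x_{i+1}·y_i:
  -40, -32, -50, -59  ⇒  2A = -181, A = -90.5.
Then Σ (y_i + y_{i+1})·c_i = 225, so ȳ = 225 / (6·(-90.5)) = -75/181.

-75/181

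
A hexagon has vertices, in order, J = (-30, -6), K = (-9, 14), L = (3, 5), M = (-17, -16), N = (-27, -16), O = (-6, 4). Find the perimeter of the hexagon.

138

|JK| = √((21)² + (20)²) = √841 = 29
|KL| = √((12)² + (-9)²) = √225 = 15
|LM| = √((-20)² + (-21)²) = √841 = 29
|MN| = √((-10)² + (0)²) = √100 = 10
|NO| = √((21)² + (20)²) = √841 = 29
|OJ| = √((-24)² + (-10)²) = √676 = 26
Perimeter = 29 + 15 + 29 + 10 + 29 + 26 = 138.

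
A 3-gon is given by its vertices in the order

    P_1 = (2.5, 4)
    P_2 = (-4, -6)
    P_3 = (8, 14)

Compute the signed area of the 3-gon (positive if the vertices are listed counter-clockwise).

-5

Apply the shoelace (surveyor's) formula: 2A = Σ (x_i·y_{i+1} − x_{i+1}·y_i), indices taken mod 3.
Σ = (1) + (-8) + (-3) = -10
Signed area = Σ/2 = -5 (negative ⇒ clockwise traversal).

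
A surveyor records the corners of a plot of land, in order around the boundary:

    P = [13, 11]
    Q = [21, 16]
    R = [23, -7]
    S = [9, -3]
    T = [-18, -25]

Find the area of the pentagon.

Apply the shoelace formula: 2A = Σ (x_i·y_{i+1} − x_{i+1}·y_i), indices taken mod 5.
Σ = (-23) + (-515) + (-6) + (-279) + (127) = -696
Area = |Σ|/2 = 348.

348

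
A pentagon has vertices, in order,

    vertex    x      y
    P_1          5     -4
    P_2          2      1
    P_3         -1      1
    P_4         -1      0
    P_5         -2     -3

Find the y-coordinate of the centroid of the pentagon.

Apply the surveyor's formula. First the cross-terms c_i = x_i·y_{i+1} − x_{i+1}·y_i:
  13, 3, 1, 3, 23  ⇒  2A = 43, A = 21.5.
Then Σ (y_i + y_{i+1})·c_i = -202, so ȳ = -202 / (6·21.5) = -202/129.

-202/129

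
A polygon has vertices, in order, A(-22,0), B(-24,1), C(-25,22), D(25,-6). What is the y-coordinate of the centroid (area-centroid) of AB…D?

Apply the shoelace (surveyor's) formula. First the cross-terms c_i = x_i·y_{i+1} − x_{i+1}·y_i:
  -22, -503, -400, -132  ⇒  2A = -1057, A = -528.5.
Then Σ (y_i + y_{i+1})·c_i = -17199, so ȳ = -17199 / (6·(-528.5)) = 819/151.

819/151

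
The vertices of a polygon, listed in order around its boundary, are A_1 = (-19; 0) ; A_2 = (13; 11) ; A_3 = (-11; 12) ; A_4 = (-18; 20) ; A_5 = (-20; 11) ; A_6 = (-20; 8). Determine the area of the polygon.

239

Apply the surveyor's formula: 2A = Σ (x_i·y_{i+1} − x_{i+1}·y_i), indices taken mod 6.
A_1→A_2: (-19)(11) − (13)(0) = -209
A_2→A_3: (13)(12) − (-11)(11) = 277
A_3→A_4: (-11)(20) − (-18)(12) = -4
A_4→A_5: (-18)(11) − (-20)(20) = 202
A_5→A_6: (-20)(8) − (-20)(11) = 60
A_6→A_1: (-20)(0) − (-19)(8) = 152
Σ = 478
Area = |Σ|/2 = 239.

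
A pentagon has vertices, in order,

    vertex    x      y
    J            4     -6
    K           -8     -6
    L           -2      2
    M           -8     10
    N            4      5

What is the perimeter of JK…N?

|JK| = √((-12)² + (0)²) = √144 = 12
|KL| = √((6)² + (8)²) = √100 = 10
|LM| = √((-6)² + (8)²) = √100 = 10
|MN| = √((12)² + (-5)²) = √169 = 13
|NJ| = √((0)² + (-11)²) = √121 = 11
Perimeter = 12 + 10 + 10 + 13 + 11 = 56.

56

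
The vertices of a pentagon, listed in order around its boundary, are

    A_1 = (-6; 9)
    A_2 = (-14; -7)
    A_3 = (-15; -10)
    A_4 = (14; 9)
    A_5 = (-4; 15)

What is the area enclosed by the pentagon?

Apply the surveyor's formula: 2A = Σ (x_i·y_{i+1} − x_{i+1}·y_i), indices taken mod 5.
Cross-terms: 168, 35, 5, 246, 54  ⇒  Σ = 508
Area = |Σ|/2 = 254.

254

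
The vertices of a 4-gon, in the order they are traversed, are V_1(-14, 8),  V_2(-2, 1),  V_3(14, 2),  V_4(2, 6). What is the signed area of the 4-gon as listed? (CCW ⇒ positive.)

Apply the shoelace (surveyor's) formula: 2A = Σ (x_i·y_{i+1} − x_{i+1}·y_i), indices taken mod 4.
Cross-terms: 2, -18, 80, 100  ⇒  Σ = 164
Signed area = Σ/2 = 82 (positive ⇒ counter-clockwise traversal).

82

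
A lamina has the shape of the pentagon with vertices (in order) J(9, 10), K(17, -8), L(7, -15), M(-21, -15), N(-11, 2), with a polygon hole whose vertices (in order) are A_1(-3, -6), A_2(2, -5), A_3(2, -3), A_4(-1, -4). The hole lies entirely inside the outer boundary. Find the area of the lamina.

591

Outer boundary:
Σ = (-242) + (-199) + (-420) + (-207) + (-128) = -1196
Area = |Σ|/2 = 598.
Hole:
Apply the shoelace (surveyor's) formula: 2A = Σ (x_i·y_{i+1} − x_{i+1}·y_i), indices taken mod 4.
Σ = (27) + (4) + (-11) + (-6) = 14
Area = |Σ|/2 = 7.
Net area = 598 − 7 = 591.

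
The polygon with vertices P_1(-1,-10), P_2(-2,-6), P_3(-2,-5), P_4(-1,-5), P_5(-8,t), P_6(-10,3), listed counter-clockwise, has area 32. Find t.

4

Write out the shoelace sum; only the two edges meeting at P_5 involve t:
2·Area = [((-1)·t − (-8)·(-5)) + ((-8)·3 − (-10)·t)] + 92
       = 9·t + 28 = 64
⇒ t = 4.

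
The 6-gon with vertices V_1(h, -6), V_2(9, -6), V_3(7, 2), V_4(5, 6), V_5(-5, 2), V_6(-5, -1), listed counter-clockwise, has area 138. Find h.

The doubled signed area Σ (x_i y_{i+1} − x_{i+1} y_i) is linear in h.
With h=0 it equals 231; the coefficient of h is -5 (from the two edges through V_1).
So -5·h + 231 = 2·138 = 276 ⇒ h = -9.

-9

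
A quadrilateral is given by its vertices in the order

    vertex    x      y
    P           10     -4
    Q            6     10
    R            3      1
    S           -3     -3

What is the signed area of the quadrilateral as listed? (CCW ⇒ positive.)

68

Apply the surveyor's formula: 2A = Σ (x_i·y_{i+1} − x_{i+1}·y_i), indices taken mod 4.
Σ = (124) + (-24) + (-6) + (42) = 136
Signed area = Σ/2 = 68 (positive ⇒ counter-clockwise traversal).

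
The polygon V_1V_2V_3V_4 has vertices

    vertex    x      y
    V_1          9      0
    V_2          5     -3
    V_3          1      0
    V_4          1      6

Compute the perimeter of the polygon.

|V_1V_2| = √((-4)² + (-3)²) = √25 = 5
|V_2V_3| = √((-4)² + (3)²) = √25 = 5
|V_3V_4| = √((0)² + (6)²) = √36 = 6
|V_4V_1| = √((8)² + (-6)²) = √100 = 10
Perimeter = 5 + 5 + 6 + 10 = 26.

26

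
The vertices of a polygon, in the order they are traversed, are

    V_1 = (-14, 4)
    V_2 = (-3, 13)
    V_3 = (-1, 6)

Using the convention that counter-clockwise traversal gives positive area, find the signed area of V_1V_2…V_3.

-47.5

Apply Gauss's area formula: 2A = Σ (x_i·y_{i+1} − x_{i+1}·y_i), indices taken mod 3.
Σ = (-170) + (-5) + (80) = -95
Signed area = Σ/2 = -47.5 (negative ⇒ clockwise traversal).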